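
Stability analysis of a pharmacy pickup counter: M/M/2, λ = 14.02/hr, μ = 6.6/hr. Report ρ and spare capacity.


Total capacity cμ = 2·6.6 = 13.20/hr
ρ = λ/(cμ) = 14.02/13.20 = 1.0621
Stable ⇔ ρ < 1: NO
Spare capacity = cμ − λ = 13.20 − 14.02 = -0.82/hr

Final: ρ = 1.0621; unstable; margin = -0.82/hr


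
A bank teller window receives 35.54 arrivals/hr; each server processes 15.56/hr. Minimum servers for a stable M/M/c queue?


Stability requires cμ > λ ⇔ c > λ/μ.
λ/μ = 35.54/15.56 = 2.2841
Minimum integer c = ⌊2.2841⌋ + 1 = 3
Check: 3·15.56 = 46.68 > 35.54, while 2·15.56 = 31.12 ≤ 35.54

Final: 3 servers


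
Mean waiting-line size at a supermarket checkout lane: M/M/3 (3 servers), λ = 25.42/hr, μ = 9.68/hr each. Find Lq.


a = λ/μ = 2.6260; ρ = a/3 = 0.8753
P₀ = 0.031963
Lq = P₀·a^c·ρ / (c!·(1−ρ)²) = 0.031963·18.10925·0.8753/(6·0.01554)
= 5.43436

Final: 5.43436


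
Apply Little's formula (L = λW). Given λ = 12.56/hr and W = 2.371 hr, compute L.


L = λW = 12.56·2.371 = 29.7798

Final: 29.7798


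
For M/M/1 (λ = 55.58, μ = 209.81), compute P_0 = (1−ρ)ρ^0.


ρ = 55.58/209.81 = 0.2649
P_n = (1−ρ)·ρ^n = (1 − 0.2649)·0.2649^0 = 0.7351·1.000000 = 0.735094

Final: 0.735094


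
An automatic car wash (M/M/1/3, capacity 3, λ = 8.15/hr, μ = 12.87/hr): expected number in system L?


ρ = 8.15/12.87 = 0.6333
L = ρ[1 − (K+1)ρ^K + Kρ^(K+1)] / [(1−ρ)(1−ρ^(K+1))]
Numerator: 0.6333·(1 − 4·0.253944 + 3·0.160811) = 0.295515
Denominator: (0.3667)·(0.839189) = 0.307768
L = 0.295515/0.307768 = 0.9602

Final: 0.9602


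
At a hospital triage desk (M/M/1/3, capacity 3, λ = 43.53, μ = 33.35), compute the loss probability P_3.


ρ = λ/μ = 43.53/33.35 = 1.3052
P_K = (1−ρ)ρ^K/(1−ρ^(K+1)) = (-0.3052·2.223712)/(1 − 2.902494)
= -0.678782/-1.902494 = 0.356785

Final: 0.356785


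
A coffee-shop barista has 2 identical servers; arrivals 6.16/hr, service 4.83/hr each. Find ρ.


ρ = λ/(cμ) = 6.16/(2·4.83) = 6.16/9.66 = 0.6377

Final: 0.6377


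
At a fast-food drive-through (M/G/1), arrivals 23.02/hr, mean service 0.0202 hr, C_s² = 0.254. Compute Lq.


ρ = λ·E[S] = 23.02·0.0202 = 0.4650
Lq = ρ²(1+C_s²)/(2(1−ρ)) = 0.2162·(1+0.254)/(2·0.5350)
= 0.2162·1.2540/1.0700 = 0.25341

Final: 0.25341


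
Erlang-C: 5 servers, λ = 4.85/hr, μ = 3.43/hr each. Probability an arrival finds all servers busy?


a = λ/μ = 1.4140; ρ = a/5 = 0.2828
P₀ = 0.242889 (from M/M/c formula)
C(c,a) = [a^c/(c!(1−ρ))]·P₀ = [5.65247/(120·0.7172)]·0.242889
= 0.06568·0.242889 = 0.015952

Final: 0.015952


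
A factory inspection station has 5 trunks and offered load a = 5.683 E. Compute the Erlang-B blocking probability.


B(c,a) = (a^c/c!) / Σ_{k=0}^{c} a^k/k!
a^5/5! = 49.397735
Σ terms (k=0..5): 1.00000 + 5.68300 + 16.14824 + 30.59016 + 43.46097 + 49.39773 = 146.280104
B = 49.397735/146.280104 = 0.337693

Final: 0.337693


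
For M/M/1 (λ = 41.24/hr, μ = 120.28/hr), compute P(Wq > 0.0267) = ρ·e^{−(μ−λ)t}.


ρ = 41.24/120.28 = 0.3429
P(Wq > t) = ρ·e^{−(μ−λ)t} = 0.3429·e^{−2.1104}
= 0.3429·0.121193 = 0.041553

Final: 0.041553


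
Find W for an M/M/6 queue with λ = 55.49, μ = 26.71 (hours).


a = 2.0775; ρ = 0.3462; P₀ = 0.125010
Lq = P₀·a^c·ρ/(c!(1−ρ)²) = 0.01131
Wq = Lq/λ = 0.01131/55.49 = 0.0002038 hr
W = Wq + 1/μ = 0.0002038 + 0.03744 = 0.03764 hr

Final: 0.03764 hr


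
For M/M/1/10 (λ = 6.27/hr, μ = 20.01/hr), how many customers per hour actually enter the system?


ρ = 0.3133; P_K = (1−ρ)ρ^10/(1−ρ^11) = 0.000006265
λ_eff = λ(1 − P_K) = 6.27·(1 − 0.000006265) = 6.27·0.999994 = 6.2700 /hr

Final: 6.2700 /hr


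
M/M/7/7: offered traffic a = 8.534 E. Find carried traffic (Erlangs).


B(7,8.534) = 0.337446 (Erlang-B)
Carried load = a(1 − B) = 8.534·(1 − 0.337446) = 8.534·0.662554 = 5.6542 E

Final: 5.6542 Erlangs


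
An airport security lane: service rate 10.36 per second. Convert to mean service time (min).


Mean service time = 1/μ = 1/10.36 second = 0.09653 second
In minutes: 0.09653 × 0.0166667 = 0.001609 min

Final: 0.001609 min


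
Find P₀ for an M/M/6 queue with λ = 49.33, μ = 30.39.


a = λ/μ = 49.33/30.39 = 1.6232; ρ = a/c = 0.2705
Σ_{k=0}^{5} a^k/k! (terms k=0..5) = 1.00000 + 1.62323 + 1.31744 + 0.71284 + 0.28927 + 0.09391 = 5.03669
Tail: a^6/(6!(1−ρ)) = 18.29290/(720·0.7295) = 0.03483
P₀ = 1/(5.03669 + 0.03483) = 1/5.07152 = 0.197179

Final: 0.197179


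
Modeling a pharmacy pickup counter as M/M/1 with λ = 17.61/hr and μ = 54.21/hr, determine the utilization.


ρ = λ/μ = 17.61/54.21 = 0.3248

Final: 0.3248


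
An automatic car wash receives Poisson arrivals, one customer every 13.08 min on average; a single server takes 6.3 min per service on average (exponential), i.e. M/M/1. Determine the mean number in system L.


λ = 60/13.08 = 4.5872 /hr
μ = 60/6.3 = 9.5238 /hr
ρ = λ/μ = 4.5872/9.5238 = 0.4817
L = ρ/(1−ρ) = 0.4817/0.5183 = 0.9292

Final: 0.9292


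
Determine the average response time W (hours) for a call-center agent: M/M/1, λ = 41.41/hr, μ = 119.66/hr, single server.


W = 1/(μ−λ) = 1/(119.66 − 41.41) = 1/78.25 = 0.01278 hr

Final: 0.01278 hr


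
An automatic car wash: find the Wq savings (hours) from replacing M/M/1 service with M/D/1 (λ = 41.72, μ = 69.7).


ρ = 41.72/69.7 = 0.5986
Wq(M/M/1) = ρ/(μ−λ) = 0.5986/27.98 = 0.02139 hr
Wq(M/D/1) = ρ/(2(μ−λ)) = 0.01070 hr
Savings = 0.02139 − 0.01070 = 0.01070 hr

Final: 0.01070 hr


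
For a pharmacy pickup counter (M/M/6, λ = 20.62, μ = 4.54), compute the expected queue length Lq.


a = λ/μ = 4.5419; ρ = a/6 = 0.7570
P₀ = 0.008660
Lq = P₀·a^c·ρ / (c!·(1−ρ)²) = 0.008660·8778.02571·0.7570/(720·0.05906)
= 1.35319

Final: 1.35319


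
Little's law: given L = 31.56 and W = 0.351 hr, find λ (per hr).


λ = L/W = 31.56/0.351 = 89.9145 /hr

Final: 89.9145 /hr


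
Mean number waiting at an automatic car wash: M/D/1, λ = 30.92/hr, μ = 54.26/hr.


ρ = 30.92/54.26 = 0.5698
M/D/1: Lq = ρ²/(2(1−ρ)) = 0.3247/(2·0.4302) = 0.37746

Final: 0.37746


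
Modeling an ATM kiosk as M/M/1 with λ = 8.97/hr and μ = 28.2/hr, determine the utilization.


ρ = λ/μ = 8.97/28.2 = 0.3181

Final: 0.3181


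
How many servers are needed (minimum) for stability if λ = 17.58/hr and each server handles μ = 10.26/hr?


Stability requires cμ > λ ⇔ c > λ/μ.
λ/μ = 17.58/10.26 = 1.7135
Minimum integer c = ⌊1.7135⌋ + 1 = 2
Check: 2·10.26 = 20.52 > 17.58, while 1·10.26 = 10.26 ≤ 17.58

Final: 2 servers


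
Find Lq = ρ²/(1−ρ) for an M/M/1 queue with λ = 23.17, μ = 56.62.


ρ = 23.17/56.62 = 0.4092
Lq = ρ²/(1−ρ) = 0.1675/0.5908 = 0.2835

Final: 0.2835


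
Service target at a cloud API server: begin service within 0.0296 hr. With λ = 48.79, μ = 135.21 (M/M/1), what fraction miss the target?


ρ = 48.79/135.21 = 0.3608
P(Wq > t) = ρ·e^{−(μ−λ)t} = 0.3608·e^{−2.5580}
= 0.3608·0.077457 = 0.027950

Final: 0.027950


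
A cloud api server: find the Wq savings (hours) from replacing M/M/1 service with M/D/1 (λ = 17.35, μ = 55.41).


ρ = 17.35/55.41 = 0.3131
Wq(M/M/1) = ρ/(μ−λ) = 0.3131/38.06 = 0.008227 hr
Wq(M/D/1) = ρ/(2(μ−λ)) = 0.004114 hr
Savings = 0.008227 − 0.004114 = 0.004114 hr

Final: 0.004114 hr


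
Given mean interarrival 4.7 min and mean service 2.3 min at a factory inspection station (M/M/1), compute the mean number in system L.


λ = 60/4.7 = 12.7660 /hr
μ = 60/2.3 = 26.0870 /hr
ρ = λ/μ = 12.7660/26.0870 = 0.4894
L = ρ/(1−ρ) = 0.4894/0.5106 = 0.9583

Final: 0.9583


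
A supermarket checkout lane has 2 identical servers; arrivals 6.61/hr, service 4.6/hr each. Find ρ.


ρ = λ/(cμ) = 6.61/(2·4.6) = 6.61/9.20 = 0.7185

Final: 0.7185


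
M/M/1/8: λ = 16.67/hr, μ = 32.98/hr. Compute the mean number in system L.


ρ = 16.67/32.98 = 0.5055
L = ρ[1 − (K+1)ρ^K + Kρ^(K+1)] / [(1−ρ)(1−ρ^(K+1))]
Numerator: 0.5055·(1 − 9·0.004261 + 8·0.002154) = 0.494784
Denominator: (0.4945)·(0.997846) = 0.493477
L = 0.494784/0.493477 = 1.0026

Final: 1.0026


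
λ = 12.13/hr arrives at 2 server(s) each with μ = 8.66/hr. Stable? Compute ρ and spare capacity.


Total capacity cμ = 2·8.66 = 17.32/hr
ρ = λ/(cμ) = 12.13/17.32 = 0.7003
Stable ⇔ ρ < 1: YES
Spare capacity = cμ − λ = 17.32 − 12.13 = 5.19/hr

Final: ρ = 0.7003; stable; margin = 5.19/hr


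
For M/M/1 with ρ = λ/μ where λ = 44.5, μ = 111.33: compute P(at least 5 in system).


ρ = 44.5/111.33 = 0.3997
P(N ≥ n) = ρ^n = 0.3997^5 = 0.010203

Final: 0.010203


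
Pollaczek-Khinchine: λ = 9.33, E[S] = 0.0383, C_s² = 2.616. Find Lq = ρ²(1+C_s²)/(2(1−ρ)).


ρ = λ·E[S] = 9.33·0.0383 = 0.3573
Lq = ρ²(1+C_s²)/(2(1−ρ)) = 0.1277·(1+2.616)/(2·0.6427)
= 0.1277·3.6160/1.2853 = 0.35923

Final: 0.35923


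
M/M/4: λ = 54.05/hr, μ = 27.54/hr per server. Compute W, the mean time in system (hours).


a = 1.9626; ρ = 0.4906; P₀ = 0.135831
Lq = P₀·a^c·ρ/(c!(1−ρ)²) = 0.15880
Wq = Lq/λ = 0.15880/54.05 = 0.002938 hr
W = Wq + 1/μ = 0.002938 + 0.03631 = 0.03925 hr

Final: 0.03925 hr


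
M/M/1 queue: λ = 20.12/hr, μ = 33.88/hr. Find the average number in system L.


ρ = λ/μ = 20.12/33.88 = 0.5939
L = ρ/(1−ρ) = 0.5939/(1 − 0.5939) = 0.5939/0.4061 = 1.4622

Final: 1.4622


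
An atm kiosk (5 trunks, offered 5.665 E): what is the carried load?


B(5,5.665) = 0.336369 (Erlang-B)
Carried load = a(1 − B) = 5.665·(1 − 0.336369) = 5.665·0.663631 = 3.7595 E

Final: 3.7595 Erlangs


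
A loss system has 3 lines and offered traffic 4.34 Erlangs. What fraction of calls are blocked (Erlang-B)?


B(c,a) = (a^c/c!) / Σ_{k=0}^{c} a^k/k!
a^3/3! = 13.624417
Σ terms (k=0..3): 1.00000 + 4.34000 + 9.41780 + 13.62442 = 28.382217
B = 13.624417/28.382217 = 0.480034

Final: 0.480034


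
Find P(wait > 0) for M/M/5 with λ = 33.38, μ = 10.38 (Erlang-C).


a = λ/μ = 3.2158; ρ = a/5 = 0.6432
P₀ = 0.036474 (from M/M/c formula)
C(c,a) = [a^c/(c!(1−ρ))]·P₀ = [343.91007/(120·0.3568)]·0.036474
= 8.03138·0.036474 = 0.292940

Final: 0.292940


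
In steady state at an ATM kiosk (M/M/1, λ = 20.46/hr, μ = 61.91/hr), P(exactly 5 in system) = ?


ρ = 20.46/61.91 = 0.3305
P_n = (1−ρ)·ρ^n = (1 − 0.3305)·0.3305^5 = 0.6695·0.003942 = 0.002639

Final: 0.002639


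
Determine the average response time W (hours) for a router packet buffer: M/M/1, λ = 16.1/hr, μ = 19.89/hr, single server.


W = 1/(μ−λ) = 1/(19.89 − 16.1) = 1/3.79 = 0.2639 hr

Final: 0.2639 hr


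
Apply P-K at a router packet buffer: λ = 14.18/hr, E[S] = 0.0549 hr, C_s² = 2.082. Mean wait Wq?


ρ = λ·E[S] = 14.18·0.0549 = 0.7785
E[S²] = E[S]²(1+C_s²) = 0.0549²·(1+2.082) = 0.009289
Wq = λ·E[S²]/(2(1−ρ)) = 14.18·0.009289/(2·0.2215) = 0.29731 hr

Final: 0.29731 hr


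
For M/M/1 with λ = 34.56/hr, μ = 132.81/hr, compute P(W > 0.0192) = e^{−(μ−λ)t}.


W ~ Exponential(μ−λ) for M/M/1.
μ − λ = 132.81 − 34.56 = 98.2500
P(W > t) = e^{−(μ−λ)t} = e^{−1.8864} = 0.151617

Final: 0.151617


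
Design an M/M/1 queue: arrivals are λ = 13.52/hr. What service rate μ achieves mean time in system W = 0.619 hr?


W = 1/(μ−λ) ⇒ μ − λ = 1/W = 1/0.619 = 1.6155
μ = λ + 1/W = 13.52 + 1.6155 = 15.1355 per hr

Final: 15.1355 /hr


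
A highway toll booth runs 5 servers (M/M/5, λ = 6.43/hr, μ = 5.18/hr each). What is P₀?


a = λ/μ = 6.43/5.18 = 1.2413; ρ = a/c = 0.2483
Σ_{k=0}^{4} a^k/k! (terms k=0..4) = 1.00000 + 1.24131 + 0.77043 + 0.31878 + 0.09893 = 3.42945
Tail: a^5/(5!(1−ρ)) = 2.94718/(120·0.7517) = 0.03267
P₀ = 1/(3.42945 + 0.03267) = 1/3.46212 = 0.288840

Final: 0.288840


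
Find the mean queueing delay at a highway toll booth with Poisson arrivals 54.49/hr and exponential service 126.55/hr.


ρ = 54.49/126.55 = 0.4306
Wq = ρ/(μ−λ) = 0.4306/(126.55 − 54.49) = 0.4306/72.06 = 0.005975 hr

Final: 0.005975 hr


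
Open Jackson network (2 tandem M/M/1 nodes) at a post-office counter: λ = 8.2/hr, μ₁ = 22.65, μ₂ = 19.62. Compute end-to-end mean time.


Each node sees arrival rate λ = 8.2/hr (tandem ⇒ throughput preserved).
W₁ = 1/(μ₁−λ) = 1/(22.65−8.2) = 0.06920 hr
W₂ = 1/(μ₂−λ) = 1/(19.62−8.2) = 0.08757 hr
W_total = W₁ + W₂ = 0.06920 + 0.08757 = 0.15677 hr

Final: 0.15677 hr


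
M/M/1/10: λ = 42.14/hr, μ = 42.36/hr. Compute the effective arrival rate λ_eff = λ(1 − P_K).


ρ = 0.9948; P_K = (1−ρ)ρ^10/(1−ρ^11) = 0.088561
λ_eff = λ(1 − P_K) = 42.14·(1 − 0.088561) = 42.14·0.911439 = 38.4080 /hr

Final: 38.4080 /hr


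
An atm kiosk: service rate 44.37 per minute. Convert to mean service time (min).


Mean service time = 1/μ = 1/44.37 minute = 0.02254 minute
In minutes: 0.02254 × 1 = 0.02254 min

Final: 0.02254 min


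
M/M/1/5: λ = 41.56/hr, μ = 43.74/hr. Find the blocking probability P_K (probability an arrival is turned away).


ρ = λ/μ = 41.56/43.74 = 0.9502
P_K = (1−ρ)ρ^K/(1−ρ^(K+1)) = (0.04984·0.774433)/(1 − 0.735835)
= 0.038598/0.264165 = 0.146112

Final: 0.146112


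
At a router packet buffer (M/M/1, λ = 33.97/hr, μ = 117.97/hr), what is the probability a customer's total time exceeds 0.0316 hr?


W ~ Exponential(μ−λ) for M/M/1.
μ − λ = 117.97 − 33.97 = 84.0000
P(W > t) = e^{−(μ−λ)t} = e^{−2.6544} = 0.070341

Final: 0.070341


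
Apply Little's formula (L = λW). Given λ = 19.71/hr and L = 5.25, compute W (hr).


W = L/λ = 5.25/19.71 = 0.2664 hr

Final: 0.2664 hr


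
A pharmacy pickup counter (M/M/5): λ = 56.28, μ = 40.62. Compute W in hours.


a = 1.3855; ρ = 0.2771; P₀ = 0.249933
Lq = P₀·a^c·ρ/(c!(1−ρ)²) = 0.005639
Wq = Lq/λ = 0.005639/56.28 = 0.0001002 hr
W = Wq + 1/μ = 0.0001002 + 0.02462 = 0.02472 hr

Final: 0.02472 hr


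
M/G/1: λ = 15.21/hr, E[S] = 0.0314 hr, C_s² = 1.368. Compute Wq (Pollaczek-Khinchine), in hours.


ρ = λ·E[S] = 15.21·0.0314 = 0.4776
E[S²] = E[S]²(1+C_s²) = 0.0314²·(1+1.368) = 0.002335
Wq = λ·E[S²]/(2(1−ρ)) = 15.21·0.002335/(2·0.5224) = 0.03399 hr

Final: 0.03399 hr


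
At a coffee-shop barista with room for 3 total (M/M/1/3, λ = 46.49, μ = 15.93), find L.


ρ = 46.49/15.93 = 2.9184
L = ρ[1 − (K+1)ρ^K + Kρ^(K+1)] / [(1−ρ)(1−ρ^(K+1))]
Numerator: 2.9184·(1 − 4·24.856004 + 3·72.539587) = 347.857109
Denominator: (-1.9184)·(-71.539587) = 137.241042
L = 347.857109/137.241042 = 2.5346

Final: 2.5346


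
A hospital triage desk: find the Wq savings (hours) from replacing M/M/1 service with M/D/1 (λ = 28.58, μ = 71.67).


ρ = 28.58/71.67 = 0.3988
Wq(M/M/1) = ρ/(μ−λ) = 0.3988/43.09 = 0.009254 hr
Wq(M/D/1) = ρ/(2(μ−λ)) = 0.004627 hr
Savings = 0.009254 − 0.004627 = 0.004627 hr

Final: 0.004627 hr


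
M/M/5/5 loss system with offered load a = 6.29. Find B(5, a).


B(c,a) = (a^c/c!) / Σ_{k=0}^{c} a^k/k!
a^5/5! = 82.048752
Σ terms (k=0..5): 1.00000 + 6.29000 + 19.78205 + 41.47636 + 65.22158 + 82.04875 = 215.818751
B = 82.048752/215.818751 = 0.380174

Final: 0.380174


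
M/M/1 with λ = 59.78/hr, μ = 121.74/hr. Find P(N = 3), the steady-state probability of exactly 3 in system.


ρ = 59.78/121.74 = 0.4910
P_n = (1−ρ)·ρ^n = (1 − 0.4910)·0.4910^3 = 0.5090·0.118404 = 0.060262

Final: 0.060262


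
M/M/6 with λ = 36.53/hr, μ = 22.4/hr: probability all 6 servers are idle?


a = λ/μ = 36.53/22.4 = 1.6308; ρ = a/c = 0.2718
Σ_{k=0}^{5} a^k/k! (terms k=0..5) = 1.00000 + 1.63080 + 1.32976 + 0.72286 + 0.29471 + 0.09612 = 5.07426
Tail: a^6/(6!(1−ρ)) = 18.81092/(720·0.7282) = 0.03588
P₀ = 1/(5.07426 + 0.03588) = 1/5.11013 = 0.195690

Final: 0.195690


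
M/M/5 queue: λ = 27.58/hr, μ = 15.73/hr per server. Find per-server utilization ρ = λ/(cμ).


ρ = λ/(cμ) = 27.58/(5·15.73) = 27.58/78.65 = 0.3507

Final: 0.3507


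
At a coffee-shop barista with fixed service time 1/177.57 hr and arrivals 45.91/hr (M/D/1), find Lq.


ρ = 45.91/177.57 = 0.2585
M/D/1: Lq = ρ²/(2(1−ρ)) = 0.06685/(2·0.7415) = 0.04508

Final: 0.04508


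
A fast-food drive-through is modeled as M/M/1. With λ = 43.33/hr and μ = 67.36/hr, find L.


ρ = λ/μ = 43.33/67.36 = 0.6433
L = ρ/(1−ρ) = 0.6433/(1 − 0.6433) = 0.6433/0.3567 = 1.8032

Final: 1.8032


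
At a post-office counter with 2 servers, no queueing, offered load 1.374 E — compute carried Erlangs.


B(2,1.374) = 0.284495 (Erlang-B)
Carried load = a(1 − B) = 1.374·(1 − 0.284495) = 1.374·0.715505 = 0.9831 E

Final: 0.9831 Erlangs


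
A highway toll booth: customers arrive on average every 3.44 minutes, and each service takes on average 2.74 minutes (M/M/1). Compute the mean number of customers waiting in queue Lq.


λ = 60/3.44 = 17.4419 /hr
μ = 60/2.74 = 21.8978 /hr
ρ = λ/μ = 17.4419/21.8978 = 0.7965
Lq = ρ²/(1−ρ) = 0.6344/0.2035 = 3.1178

Final: 3.1178


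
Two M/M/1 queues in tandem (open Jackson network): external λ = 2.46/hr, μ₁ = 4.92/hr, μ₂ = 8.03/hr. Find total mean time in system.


Each node sees arrival rate λ = 2.46/hr (tandem ⇒ throughput preserved).
W₁ = 1/(μ₁−λ) = 1/(4.92−2.46) = 0.40650 hr
W₂ = 1/(μ₂−λ) = 1/(8.03−2.46) = 0.17953 hr
W_total = W₁ + W₂ = 0.40650 + 0.17953 = 0.58604 hr

Final: 0.58604 hr


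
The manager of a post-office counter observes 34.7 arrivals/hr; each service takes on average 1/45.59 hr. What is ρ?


ρ = λ/μ = 34.7/45.59 = 0.7611

Final: 0.7611


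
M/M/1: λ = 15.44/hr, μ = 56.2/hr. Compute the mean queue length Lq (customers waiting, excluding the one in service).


ρ = 15.44/56.2 = 0.2747
Lq = ρ²/(1−ρ) = 0.07548/0.7253 = 0.1041

Final: 0.1041


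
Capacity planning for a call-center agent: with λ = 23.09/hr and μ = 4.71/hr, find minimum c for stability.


Stability requires cμ > λ ⇔ c > λ/μ.
λ/μ = 23.09/4.71 = 4.9023
Minimum integer c = ⌊4.9023⌋ + 1 = 5
Check: 5·4.71 = 23.55 > 23.09, while 4·4.71 = 18.84 ≤ 23.09

Final: 5 servers


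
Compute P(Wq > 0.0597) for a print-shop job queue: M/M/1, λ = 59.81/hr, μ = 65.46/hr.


ρ = 59.81/65.46 = 0.9137
P(Wq > t) = ρ·e^{−(μ−λ)t} = 0.9137·e^{−0.3373}
= 0.9137·0.713691 = 0.652091

Final: 0.652091


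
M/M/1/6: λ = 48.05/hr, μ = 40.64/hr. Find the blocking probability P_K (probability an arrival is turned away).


ρ = λ/μ = 48.05/40.64 = 1.1823
P_K = (1−ρ)ρ^K/(1−ρ^(K+1)) = (-0.1823·2.731732)/(1 − 3.229817)
= -0.498084/-2.229817 = 0.223374

Final: 0.223374


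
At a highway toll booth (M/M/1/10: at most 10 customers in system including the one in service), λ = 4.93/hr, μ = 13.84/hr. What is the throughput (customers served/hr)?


ρ = 0.3562; P_K = (1−ρ)ρ^10/(1−ρ^11) = 0.00002118
λ_eff = λ(1 − P_K) = 4.93·(1 − 0.00002118) = 4.93·0.999979 = 4.9299 /hr

Final: 4.9299 /hr


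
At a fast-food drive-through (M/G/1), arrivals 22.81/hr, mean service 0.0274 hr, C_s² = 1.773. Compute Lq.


ρ = λ·E[S] = 22.81·0.0274 = 0.6250
Lq = ρ²(1+C_s²)/(2(1−ρ)) = 0.3906·(1+1.773)/(2·0.3750)
= 0.3906·2.7730/0.7500 = 1.44422

Final: 1.44422


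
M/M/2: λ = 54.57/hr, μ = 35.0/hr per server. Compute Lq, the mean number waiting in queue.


a = λ/μ = 1.5591; ρ = a/2 = 0.7796
P₀ = 0.123866
Lq = P₀·a^c·ρ / (c!·(1−ρ)²) = 0.123866·2.43093·0.7796/(2·0.04859)
= 2.41554

Final: 2.41554


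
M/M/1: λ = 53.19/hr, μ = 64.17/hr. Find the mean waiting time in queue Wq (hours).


ρ = 53.19/64.17 = 0.8289
Wq = ρ/(μ−λ) = 0.8289/(64.17 − 53.19) = 0.8289/10.98 = 0.07549 hr

Final: 0.07549 hr


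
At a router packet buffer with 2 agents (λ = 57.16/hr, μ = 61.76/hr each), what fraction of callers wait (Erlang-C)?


a = λ/μ = 0.9255; ρ = a/2 = 0.4628
P₀ = 0.367279 (from M/M/c formula)
C(c,a) = [a^c/(c!(1−ρ))]·P₀ = [0.85658/(2·0.5372)]·0.367279
= 0.79721·0.367279 = 0.292797

Final: 0.292797


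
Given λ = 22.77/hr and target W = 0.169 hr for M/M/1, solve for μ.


W = 1/(μ−λ) ⇒ μ − λ = 1/W = 1/0.169 = 5.9172
μ = λ + 1/W = 22.77 + 5.9172 = 28.6872 per hr

Final: 28.6872 /hr


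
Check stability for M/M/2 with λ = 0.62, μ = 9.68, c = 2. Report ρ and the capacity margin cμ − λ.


Total capacity cμ = 2·9.68 = 19.36/hr
ρ = λ/(cμ) = 0.62/19.36 = 0.03202
Stable ⇔ ρ < 1: YES
Spare capacity = cμ − λ = 19.36 − 0.62 = 18.74/hr

Final: ρ = 0.03202; stable; margin = 18.74/hr


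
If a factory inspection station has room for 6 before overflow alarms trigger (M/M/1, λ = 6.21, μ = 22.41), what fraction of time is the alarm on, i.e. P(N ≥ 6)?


ρ = 6.21/22.41 = 0.2771
P(N ≥ n) = ρ^n = 0.2771^6 = 0.0004528

Final: 0.0004528


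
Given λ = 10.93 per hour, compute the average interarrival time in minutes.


Mean interarrival time = 1/λ = 1/10.93 hour = 0.09149 hour
In minutes: 0.09149 × 60 = 5.4895 min

Final: 5.4895 min


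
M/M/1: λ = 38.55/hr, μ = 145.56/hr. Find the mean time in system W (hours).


W = 1/(μ−λ) = 1/(145.56 − 38.55) = 1/107.01 = 0.009345 hr

Final: 0.009345 hr


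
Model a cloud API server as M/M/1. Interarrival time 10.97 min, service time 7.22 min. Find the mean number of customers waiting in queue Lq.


λ = 60/10.97 = 5.4695 /hr
μ = 60/7.22 = 8.3102 /hr
ρ = λ/μ = 5.4695/8.3102 = 0.6582
Lq = ρ²/(1−ρ) = 0.4332/0.3418 = 1.2672

Final: 1.2672


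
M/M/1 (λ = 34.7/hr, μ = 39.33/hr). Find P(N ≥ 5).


ρ = 34.7/39.33 = 0.8823
P(N ≥ n) = ρ^n = 0.8823^5 = 0.534598

Final: 0.534598


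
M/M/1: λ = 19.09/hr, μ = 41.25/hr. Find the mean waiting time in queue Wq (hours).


ρ = 19.09/41.25 = 0.4628
Wq = ρ/(μ−λ) = 0.4628/(41.25 − 19.09) = 0.4628/22.16 = 0.02088 hr

Final: 0.02088 hr


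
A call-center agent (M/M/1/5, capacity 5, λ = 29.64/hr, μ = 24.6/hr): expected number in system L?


ρ = 29.64/24.6 = 1.2049
L = ρ[1 − (K+1)ρ^K + Kρ^(K+1)] / [(1−ρ)(1−ρ^(K+1))]
Numerator: 1.2049·(1 − 6·2.539308 + 5·3.059557) = 1.279501
Denominator: (-0.2049)·(-2.059557) = 0.421958
L = 1.279501/0.421958 = 3.0323

Final: 3.0323


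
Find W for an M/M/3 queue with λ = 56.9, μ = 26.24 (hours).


a = 2.1684; ρ = 0.7228; P₀ = 0.085834
Lq = P₀·a^c·ρ/(c!(1−ρ)²) = 1.37227
Wq = Lq/λ = 1.37227/56.9 = 0.02412 hr
W = Wq + 1/μ = 0.02412 + 0.03811 = 0.06223 hr

Final: 0.06223 hr


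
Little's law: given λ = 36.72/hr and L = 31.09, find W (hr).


W = L/λ = 31.09/36.72 = 0.8467 hr

Final: 0.8467 hr


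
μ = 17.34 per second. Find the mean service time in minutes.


Mean service time = 1/μ = 1/17.34 second = 0.05767 second
In minutes: 0.05767 × 0.0166667 = 0.0009612 min

Final: 0.0009612 min


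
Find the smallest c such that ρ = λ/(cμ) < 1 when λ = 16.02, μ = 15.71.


Stability requires cμ > λ ⇔ c > λ/μ.
λ/μ = 16.02/15.71 = 1.0197
Minimum integer c = ⌊1.0197⌋ + 1 = 2
Check: 2·15.71 = 31.42 > 16.02, while 1·15.71 = 15.71 ≤ 16.02

Final: 2 servers


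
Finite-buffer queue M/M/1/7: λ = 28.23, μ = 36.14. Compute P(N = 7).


ρ = λ/μ = 28.23/36.14 = 0.7811
P_K = (1−ρ)ρ^K/(1−ρ^(K+1)) = (0.2189·0.177443)/(1 − 0.138606)
= 0.038837/0.861394 = 0.045086

Final: 0.045086


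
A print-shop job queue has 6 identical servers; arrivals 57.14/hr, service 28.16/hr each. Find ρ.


ρ = λ/(cμ) = 57.14/(6·28.16) = 57.14/168.96 = 0.3382

Final: 0.3382


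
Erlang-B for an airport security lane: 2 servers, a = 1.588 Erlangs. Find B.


B(c,a) = (a^c/c!) / Σ_{k=0}^{c} a^k/k!
a^2/2! = 1.260872
Σ terms (k=0..2): 1.00000 + 1.58800 + 1.26087 = 3.848872
B = 1.260872/3.848872 = 0.327595

Final: 0.327595


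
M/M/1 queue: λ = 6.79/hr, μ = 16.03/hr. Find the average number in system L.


ρ = λ/μ = 6.79/16.03 = 0.4236
L = ρ/(1−ρ) = 0.4236/(1 − 0.4236) = 0.4236/0.5764 = 0.7348

Final: 0.7348


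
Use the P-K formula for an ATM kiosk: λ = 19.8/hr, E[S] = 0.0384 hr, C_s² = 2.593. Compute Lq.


ρ = λ·E[S] = 19.8·0.0384 = 0.7603
Lq = ρ²(1+C_s²)/(2(1−ρ)) = 0.5781·(1+2.593)/(2·0.2397)
= 0.5781·3.5930/0.4794 = 4.33300

Final: 4.33300


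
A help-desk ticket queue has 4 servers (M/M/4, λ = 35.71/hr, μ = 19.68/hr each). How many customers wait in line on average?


a = λ/μ = 1.8145; ρ = a/4 = 0.4536
P₀ = 0.159153
Lq = P₀·a^c·ρ / (c!·(1−ρ)²) = 0.159153·10.84074·0.4536/(24·0.29852)
= 0.10924

Final: 0.10924


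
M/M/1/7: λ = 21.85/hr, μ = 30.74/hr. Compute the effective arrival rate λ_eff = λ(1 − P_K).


ρ = 0.7108; P_K = (1−ρ)ρ^7/(1−ρ^8) = 0.028359
λ_eff = λ(1 − P_K) = 21.85·(1 − 0.028359) = 21.85·0.971641 = 21.2304 /hr

Final: 21.2304 /hr


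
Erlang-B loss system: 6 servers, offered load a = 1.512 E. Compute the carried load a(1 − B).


B(6,1.512) = 0.003662 (Erlang-B)
Carried load = a(1 − B) = 1.512·(1 − 0.003662) = 1.512·0.996338 = 1.5065 E

Final: 1.5065 Erlangs


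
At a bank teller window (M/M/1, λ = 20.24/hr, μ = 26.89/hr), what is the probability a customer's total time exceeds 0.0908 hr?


W ~ Exponential(μ−λ) for M/M/1.
μ − λ = 26.89 − 20.24 = 6.6500
P(W > t) = e^{−(μ−λ)t} = e^{−0.6038} = 0.546719

Final: 0.546719


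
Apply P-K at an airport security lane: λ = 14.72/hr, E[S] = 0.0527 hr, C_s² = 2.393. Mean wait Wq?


ρ = λ·E[S] = 14.72·0.0527 = 0.7757
E[S²] = E[S]²(1+C_s²) = 0.0527²·(1+2.393) = 0.009423
Wq = λ·E[S²]/(2(1−ρ)) = 14.72·0.009423/(2·0.2243) = 0.30927 hr

Final: 0.30927 hr


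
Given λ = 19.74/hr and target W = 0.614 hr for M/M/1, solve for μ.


W = 1/(μ−λ) ⇒ μ − λ = 1/W = 1/0.614 = 1.6287
μ = λ + 1/W = 19.74 + 1.6287 = 21.3687 per hr

Final: 21.3687 /hr


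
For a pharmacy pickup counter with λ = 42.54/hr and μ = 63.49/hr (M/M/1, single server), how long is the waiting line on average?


ρ = 42.54/63.49 = 0.6700
Lq = ρ²/(1−ρ) = 0.4489/0.3300 = 1.3605

Final: 1.3605


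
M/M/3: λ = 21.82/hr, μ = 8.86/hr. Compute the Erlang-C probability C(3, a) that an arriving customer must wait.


a = λ/μ = 2.4628; ρ = a/3 = 0.8209
P₀ = 0.049027 (from M/M/c formula)
C(c,a) = [a^c/(c!(1−ρ))]·P₀ = [14.93699/(6·0.1791)]·0.049027
= 13.90144·0.049027 = 0.681551

Final: 0.681551


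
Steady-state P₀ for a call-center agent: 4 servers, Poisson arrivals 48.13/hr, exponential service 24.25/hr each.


a = λ/μ = 48.13/24.25 = 1.9847; ρ = a/c = 0.4962
Σ_{k=0}^{3} a^k/k! (terms k=0..3) = 1.00000 + 1.98474 + 1.96960 + 1.30305 = 6.25739
Tail: a^4/(4!(1−ρ)) = 15.51731/(24·0.5038) = 1.28332
P₀ = 1/(6.25739 + 1.28332) = 1/7.54071 = 0.132613

Final: 0.132613


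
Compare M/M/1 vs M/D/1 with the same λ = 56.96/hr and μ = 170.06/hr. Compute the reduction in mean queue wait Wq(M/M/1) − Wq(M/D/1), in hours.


ρ = 56.96/170.06 = 0.3349
Wq(M/M/1) = ρ/(μ−λ) = 0.3349/113.10 = 0.002961 hr
Wq(M/D/1) = ρ/(2(μ−λ)) = 0.001481 hr
Savings = 0.002961 − 0.001481 = 0.001481 hr

Final: 0.001481 hr


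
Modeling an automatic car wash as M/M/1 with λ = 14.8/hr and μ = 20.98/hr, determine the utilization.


ρ = λ/μ = 14.8/20.98 = 0.7054

Final: 0.7054


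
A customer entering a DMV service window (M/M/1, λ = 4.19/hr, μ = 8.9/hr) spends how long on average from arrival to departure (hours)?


W = 1/(μ−λ) = 1/(8.9 − 4.19) = 1/4.71 = 0.2123 hr

Final: 0.2123 hr


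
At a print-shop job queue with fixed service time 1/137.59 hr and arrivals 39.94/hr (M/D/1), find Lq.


ρ = 39.94/137.59 = 0.2903
M/D/1: Lq = ρ²/(2(1−ρ)) = 0.08426/(2·0.7097) = 0.05936

Final: 0.05936


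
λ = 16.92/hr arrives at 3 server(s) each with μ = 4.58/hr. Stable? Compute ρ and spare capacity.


Total capacity cμ = 3·4.58 = 13.74/hr
ρ = λ/(cμ) = 16.92/13.74 = 1.2314
Stable ⇔ ρ < 1: NO
Spare capacity = cμ − λ = 13.74 − 16.92 = -3.18/hr

Final: ρ = 1.2314; unstable; margin = -3.18/hr


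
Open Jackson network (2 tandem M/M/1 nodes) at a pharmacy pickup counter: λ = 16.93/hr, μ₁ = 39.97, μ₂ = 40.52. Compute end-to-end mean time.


Each node sees arrival rate λ = 16.93/hr (tandem ⇒ throughput preserved).
W₁ = 1/(μ₁−λ) = 1/(39.97−16.93) = 0.04340 hr
W₂ = 1/(μ₂−λ) = 1/(40.52−16.93) = 0.04239 hr
W_total = W₁ + W₂ = 0.04340 + 0.04239 = 0.08579 hr

Final: 0.08579 hr


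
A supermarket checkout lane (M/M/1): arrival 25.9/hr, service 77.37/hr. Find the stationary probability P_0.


ρ = 25.9/77.37 = 0.3348
P_n = (1−ρ)·ρ^n = (1 − 0.3348)·0.3348^0 = 0.6652·1.000000 = 0.665245

Final: 0.665245


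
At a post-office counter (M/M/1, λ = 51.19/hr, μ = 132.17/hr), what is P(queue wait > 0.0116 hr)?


ρ = 51.19/132.17 = 0.3873
P(Wq > t) = ρ·e^{−(μ−λ)t} = 0.3873·e^{−0.9394}
= 0.3873·0.390875 = 0.151387

Final: 0.151387


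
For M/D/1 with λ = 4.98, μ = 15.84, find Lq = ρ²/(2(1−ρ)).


ρ = 4.98/15.84 = 0.3144
M/D/1: Lq = ρ²/(2(1−ρ)) = 0.09884/(2·0.6856) = 0.07208

Final: 0.07208


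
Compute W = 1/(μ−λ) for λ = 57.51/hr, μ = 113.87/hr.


W = 1/(μ−λ) = 1/(113.87 − 57.51) = 1/56.36 = 0.01774 hr

Final: 0.01774 hr


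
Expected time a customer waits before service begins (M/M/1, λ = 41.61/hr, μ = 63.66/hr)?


ρ = 41.61/63.66 = 0.6536
Wq = ρ/(μ−λ) = 0.6536/(63.66 − 41.61) = 0.6536/22.05 = 0.02964 hr

Final: 0.02964 hr


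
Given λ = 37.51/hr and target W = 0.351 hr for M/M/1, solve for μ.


W = 1/(μ−λ) ⇒ μ − λ = 1/W = 1/0.351 = 2.8490
μ = λ + 1/W = 37.51 + 2.8490 = 40.3590 per hr

Final: 40.3590 /hr


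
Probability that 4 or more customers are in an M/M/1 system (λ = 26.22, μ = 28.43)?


ρ = 26.22/28.43 = 0.9223
P(N ≥ n) = ρ^n = 0.9223^4 = 0.723475

Final: 0.723475


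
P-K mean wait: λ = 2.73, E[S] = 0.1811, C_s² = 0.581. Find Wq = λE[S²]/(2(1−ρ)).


ρ = λ·E[S] = 2.73·0.1811 = 0.4944
E[S²] = E[S]²(1+C_s²) = 0.1811²·(1+0.581) = 0.051852
Wq = λ·E[S²]/(2(1−ρ)) = 2.73·0.051852/(2·0.5056) = 0.13999 hr

Final: 0.13999 hr


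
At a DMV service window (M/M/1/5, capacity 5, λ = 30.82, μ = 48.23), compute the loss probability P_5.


ρ = λ/μ = 30.82/48.23 = 0.6390
P_K = (1−ρ)ρ^K/(1−ρ^(K+1)) = (0.3610·0.106556)/(1 − 0.068091)
= 0.038464/0.931909 = 0.041275

Final: 0.041275


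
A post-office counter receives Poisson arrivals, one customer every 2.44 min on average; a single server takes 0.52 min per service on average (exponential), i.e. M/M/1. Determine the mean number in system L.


λ = 60/2.44 = 24.5902 /hr
μ = 60/0.52 = 115.3846 /hr
ρ = λ/μ = 24.5902/115.3846 = 0.2131
L = ρ/(1−ρ) = 0.2131/0.7869 = 0.2708

Final: 0.2708


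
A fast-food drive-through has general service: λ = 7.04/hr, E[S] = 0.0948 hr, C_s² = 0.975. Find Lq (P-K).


ρ = λ·E[S] = 7.04·0.0948 = 0.6674
Lq = ρ²(1+C_s²)/(2(1−ρ)) = 0.4454·(1+0.975)/(2·0.3326)
= 0.4454·1.9750/0.6652 = 1.32241

Final: 1.32241


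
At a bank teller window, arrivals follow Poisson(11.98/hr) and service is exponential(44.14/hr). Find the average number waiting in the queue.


ρ = 11.98/44.14 = 0.2714
Lq = ρ²/(1−ρ) = 0.07366/0.7286 = 0.1011

Final: 0.1011


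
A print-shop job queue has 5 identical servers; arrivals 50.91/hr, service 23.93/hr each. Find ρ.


ρ = λ/(cμ) = 50.91/(5·23.93) = 50.91/119.65 = 0.4255

Final: 0.4255


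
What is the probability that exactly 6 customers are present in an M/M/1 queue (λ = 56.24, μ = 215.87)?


ρ = 56.24/215.87 = 0.2605
P_n = (1−ρ)·ρ^n = (1 − 0.2605)·0.2605^6 = 0.7395·0.0003127 = 0.0002312

Final: 0.0002312


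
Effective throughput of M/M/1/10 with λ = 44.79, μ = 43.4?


ρ = 1.0320; P_K = (1−ρ)ρ^10/(1−ρ^11) = 0.105903
λ_eff = λ(1 − P_K) = 44.79·(1 − 0.105903) = 44.79·0.894097 = 40.0466 /hr

Final: 40.0466 /hr


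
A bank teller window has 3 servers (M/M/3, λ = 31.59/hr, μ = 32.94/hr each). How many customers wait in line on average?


a = λ/μ = 0.9590; ρ = a/3 = 0.3197
P₀ = 0.379514
Lq = P₀·a^c·ρ / (c!·(1−ρ)²) = 0.379514·0.88202·0.3197/(6·0.46285)
= 0.03853

Final: 0.03853


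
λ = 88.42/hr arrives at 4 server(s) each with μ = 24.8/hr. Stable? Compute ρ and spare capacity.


Total capacity cμ = 4·24.8 = 99.20/hr
ρ = λ/(cμ) = 88.42/99.20 = 0.8913
Stable ⇔ ρ < 1: YES
Spare capacity = cμ − λ = 99.20 − 88.42 = 10.78/hr

Final: ρ = 0.8913; stable; margin = 10.78/hr


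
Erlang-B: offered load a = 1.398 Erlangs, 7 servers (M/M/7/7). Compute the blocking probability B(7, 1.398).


B(c,a) = (a^c/c!) / Σ_{k=0}^{c} a^k/k!
a^7/7! = 0.002071
Σ terms (k=0..7): 1.00000 + 1.39800 + 0.97720 + 0.45538 + 0.15915 + 0.04450 + 0.01037 + 0.002071 = 4.046671
B = 0.002071/4.046671 = 0.0005117

Final: 0.0005117


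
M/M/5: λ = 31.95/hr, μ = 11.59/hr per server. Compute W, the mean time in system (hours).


a = 2.7567; ρ = 0.5513; P₀ = 0.060935
Lq = P₀·a^c·ρ/(c!(1−ρ)²) = 0.22141
Wq = Lq/λ = 0.22141/31.95 = 0.006930 hr
W = Wq + 1/μ = 0.006930 + 0.08628 = 0.09321 hr

Final: 0.09321 hr


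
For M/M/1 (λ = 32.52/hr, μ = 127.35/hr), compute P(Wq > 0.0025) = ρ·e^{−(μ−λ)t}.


ρ = 32.52/127.35 = 0.2554
P(Wq > t) = ρ·e^{−(μ−λ)t} = 0.2554·e^{−0.2371}
= 0.2554·0.788932 = 0.201461

Final: 0.201461


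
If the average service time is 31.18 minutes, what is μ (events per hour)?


μ = 1/(service time) in consistent units.
1 hour = 60 min, so μ = 60/31.18 = 1.9243 per hour

Final: 1.9243 /hr


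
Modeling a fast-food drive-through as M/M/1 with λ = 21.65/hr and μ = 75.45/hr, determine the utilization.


ρ = λ/μ = 21.65/75.45 = 0.2869

Final: 0.2869


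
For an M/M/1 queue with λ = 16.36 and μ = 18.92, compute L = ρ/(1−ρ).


ρ = λ/μ = 16.36/18.92 = 0.8647
L = ρ/(1−ρ) = 0.8647/(1 − 0.8647) = 0.8647/0.1353 = 6.3906

Final: 6.3906


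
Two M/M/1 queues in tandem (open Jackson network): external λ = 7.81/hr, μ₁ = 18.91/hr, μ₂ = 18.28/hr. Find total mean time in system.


Each node sees arrival rate λ = 7.81/hr (tandem ⇒ throughput preserved).
W₁ = 1/(μ₁−λ) = 1/(18.91−7.81) = 0.09009 hr
W₂ = 1/(μ₂−λ) = 1/(18.28−7.81) = 0.09551 hr
W_total = W₁ + W₂ = 0.09009 + 0.09551 = 0.18560 hr

Final: 0.18560 hr


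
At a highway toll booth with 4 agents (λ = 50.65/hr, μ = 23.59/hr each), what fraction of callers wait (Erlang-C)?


a = λ/μ = 2.1471; ρ = a/4 = 0.5368
P₀ = 0.110946 (from M/M/c formula)
C(c,a) = [a^c/(c!(1−ρ))]·P₀ = [21.25230/(24·0.4632)]·0.110946
= 1.91162·0.110946 = 0.212086

Final: 0.212086


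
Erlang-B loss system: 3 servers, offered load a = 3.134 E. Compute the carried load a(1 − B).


B(3,3.134) = 0.361920 (Erlang-B)
Carried load = a(1 − B) = 3.134·(1 − 0.361920) = 3.134·0.638080 = 1.9997 E

Final: 1.9997 Erlangs


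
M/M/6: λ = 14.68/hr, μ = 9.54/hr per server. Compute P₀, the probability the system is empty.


a = λ/μ = 14.68/9.54 = 1.5388; ρ = a/c = 0.2565
Σ_{k=0}^{5} a^k/k! (terms k=0..5) = 1.00000 + 1.53878 + 1.18393 + 0.60727 + 0.23361 + 0.07190 = 4.63549
Tail: a^6/(6!(1−ρ)) = 13.27596/(720·0.7435) = 0.02480
P₀ = 1/(4.63549 + 0.02480) = 1/4.66029 = 0.214579

Final: 0.214579


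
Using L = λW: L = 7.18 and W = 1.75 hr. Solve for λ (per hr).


λ = L/W = 7.18/1.75 = 4.1029 /hr

Final: 4.1029 /hr


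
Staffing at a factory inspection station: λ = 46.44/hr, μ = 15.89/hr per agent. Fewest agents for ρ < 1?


Stability requires cμ > λ ⇔ c > λ/μ.
λ/μ = 46.44/15.89 = 2.9226
Minimum integer c = ⌊2.9226⌋ + 1 = 3
Check: 3·15.89 = 47.67 > 46.44, while 2·15.89 = 31.78 ≤ 46.44

Final: 3 servers


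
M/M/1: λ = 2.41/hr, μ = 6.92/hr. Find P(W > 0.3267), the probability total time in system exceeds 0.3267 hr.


W ~ Exponential(μ−λ) for M/M/1.
μ − λ = 6.92 − 2.41 = 4.5100
P(W > t) = e^{−(μ−λ)t} = e^{−1.4734} = 0.229141

Final: 0.229141


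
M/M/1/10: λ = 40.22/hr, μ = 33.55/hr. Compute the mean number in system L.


ρ = 40.22/33.55 = 1.1988
L = ρ[1 − (K+1)ρ^K + Kρ^(K+1)] / [(1−ρ)(1−ρ^(K+1))]
Numerator: 1.1988·(1 − 11·6.130493 + 10·7.349283) = 8.460469
Denominator: (-0.1988)·(-6.349283) = 1.262287
L = 8.460469/1.262287 = 6.7025

Final: 6.7025


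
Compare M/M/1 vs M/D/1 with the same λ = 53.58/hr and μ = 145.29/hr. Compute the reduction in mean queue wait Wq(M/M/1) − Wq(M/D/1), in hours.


ρ = 53.58/145.29 = 0.3688
Wq(M/M/1) = ρ/(μ−λ) = 0.3688/91.71 = 0.004021 hr
Wq(M/D/1) = ρ/(2(μ−λ)) = 0.002011 hr
Savings = 0.004021 − 0.002011 = 0.002011 hr

Final: 0.002011 hr


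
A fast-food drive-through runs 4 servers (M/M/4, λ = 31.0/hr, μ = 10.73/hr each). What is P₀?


a = λ/μ = 31.0/10.73 = 2.8891; ρ = a/c = 0.7223
Σ_{k=0}^{3} a^k/k! (terms k=0..3) = 1.00000 + 2.88910 + 4.17344 + 4.01915 = 12.08169
Tail: a^4/(4!(1−ρ)) = 69.67033/(24·0.2777) = 10.45250
P₀ = 1/(12.08169 + 10.45250) = 1/22.53419 = 0.044377

Final: 0.044377


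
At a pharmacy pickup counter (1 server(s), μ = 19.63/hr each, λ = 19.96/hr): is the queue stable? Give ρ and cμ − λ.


Total capacity cμ = 1·19.63 = 19.63/hr
ρ = λ/(cμ) = 19.96/19.63 = 1.0168
Stable ⇔ ρ < 1: NO
Spare capacity = cμ − λ = 19.63 − 19.96 = -0.33/hr

Final: ρ = 1.0168; unstable; margin = -0.33/hr


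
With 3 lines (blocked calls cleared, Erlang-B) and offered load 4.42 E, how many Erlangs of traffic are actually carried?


B(3,4.42) = 0.486538 (Erlang-B)
Carried load = a(1 − B) = 4.42·(1 − 0.486538) = 4.42·0.513462 = 2.2695 E

Final: 2.2695 Erlangs


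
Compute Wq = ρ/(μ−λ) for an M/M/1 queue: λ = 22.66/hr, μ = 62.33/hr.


ρ = 22.66/62.33 = 0.3635
Wq = ρ/(μ−λ) = 0.3635/(62.33 − 22.66) = 0.3635/39.67 = 0.009164 hr

Final: 0.009164 hr


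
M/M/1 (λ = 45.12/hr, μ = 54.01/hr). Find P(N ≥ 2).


ρ = 45.12/54.01 = 0.8354
P(N ≥ n) = ρ^n = 0.8354^2 = 0.697895

Final: 0.697895


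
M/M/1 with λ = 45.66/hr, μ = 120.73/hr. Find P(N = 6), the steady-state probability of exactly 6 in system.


ρ = 45.66/120.73 = 0.3782
P_n = (1−ρ)·ρ^n = (1 − 0.3782)·0.3782^6 = 0.6218·0.002926 = 0.001820

Final: 0.001820


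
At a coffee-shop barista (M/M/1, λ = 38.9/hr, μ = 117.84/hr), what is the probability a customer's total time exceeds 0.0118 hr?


W ~ Exponential(μ−λ) for M/M/1.
μ − λ = 117.84 − 38.9 = 78.9400
P(W > t) = e^{−(μ−λ)t} = e^{−0.9315} = 0.393965

Final: 0.393965


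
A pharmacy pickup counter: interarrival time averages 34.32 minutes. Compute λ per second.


λ = 1/(interarrival time) in consistent units.
1 second = 0.0166667 min, so λ = 0.0166667/34.32 = 0.0004856 per second

Final: 0.0004856 /sec


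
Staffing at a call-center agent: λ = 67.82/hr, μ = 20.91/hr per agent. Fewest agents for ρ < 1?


Stability requires cμ > λ ⇔ c > λ/μ.
λ/μ = 67.82/20.91 = 3.2434
Minimum integer c = ⌊3.2434⌋ + 1 = 4
Check: 4·20.91 = 83.64 > 67.82, while 3·20.91 = 62.73 ≤ 67.82

Final: 4 servers


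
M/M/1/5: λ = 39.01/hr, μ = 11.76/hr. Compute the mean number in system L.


ρ = 39.01/11.76 = 3.3172
L = ρ[1 − (K+1)ρ^K + Kρ^(K+1)] / [(1−ρ)(1−ρ^(K+1))]
Numerator: 3.3172·(1 − 6·401.645719 + 5·1332.329891) = 14107.207323
Denominator: (-2.3172)·(-1331.329891) = 3084.926831
L = 14107.207323/3084.926831 = 4.5729

Final: 4.5729
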